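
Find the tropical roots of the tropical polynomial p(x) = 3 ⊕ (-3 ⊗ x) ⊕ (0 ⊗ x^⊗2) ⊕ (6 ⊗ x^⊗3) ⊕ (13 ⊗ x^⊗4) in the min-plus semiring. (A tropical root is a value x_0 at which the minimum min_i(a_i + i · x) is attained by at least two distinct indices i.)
Roots: {-7, -6, -3, 6}

Each tropical root is a break point of the lower envelope of the lines y = a_i + i · x (there are 5 lines, with slopes 0, 1, ..., 4). Only the lines that attain the minimum somewhere contribute to roots; other lines are dominated. Here the surviving (envelope) indices are i = 4, i = 3, i = 2, i = 1, i = 0.
Intersections between consecutive envelope lines give the roots: for adjacent envelope indices i < j the intersection is x = (a_i − a_j) / (j − i). Reading off the sorted break points: {-7, -6, -3, 6}.
Verification: at each break x_0, at least two indices attain the minimum of min_i(a_i + i · x_0).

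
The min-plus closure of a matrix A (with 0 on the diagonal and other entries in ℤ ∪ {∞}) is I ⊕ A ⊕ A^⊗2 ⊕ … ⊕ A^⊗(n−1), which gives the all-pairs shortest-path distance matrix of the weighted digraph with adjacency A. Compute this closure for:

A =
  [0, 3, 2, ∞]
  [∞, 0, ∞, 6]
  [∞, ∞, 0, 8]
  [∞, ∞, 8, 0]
Closure =
  [0, 3, 2, 9]
  [∞, 0, 14, 6]
  [∞, ∞, 0, 8]
  [∞, ∞, 8, 0]

This is the Floyd-Warshall all-pairs shortest-path computation. For each intermediate vertex k = 0, 1, …, 3, update dist[i][j] ← min(dist[i][j], dist[i][k] + dist[k][j]). The final matrix gives, for each (i, j), the minimum total weight of any directed path from i to j (possibly empty when i = j).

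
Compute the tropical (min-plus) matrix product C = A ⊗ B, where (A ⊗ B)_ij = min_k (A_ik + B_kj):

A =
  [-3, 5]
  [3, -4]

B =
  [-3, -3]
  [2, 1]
A ⊗ B =
  [-6, -6]
  [-2, -3]

Apply the min-plus product entry-by-entry:
  C[0][0] = min over k of (A[0][0] + B[0][0] = -3 + -3 = -6, A[0][1] + B[1][0] = 5 + 2 = 7) = -6 (attained at k = 0)
  C[0][1] = min over k of (A[0][0] + B[0][1] = -3 + -3 = -6, A[0][1] + B[1][1] = 5 + 1 = 6) = -6 (attained at k = 0)
  C[1][0] = min over k of (A[1][0] + B[0][0] = 3 + -3 = 0, A[1][1] + B[1][0] = -4 + 2 = -2) = -2 (attained at k = 1)
  C[1][1] = min over k of (A[1][0] + B[0][1] = 3 + -3 = 0, A[1][1] + B[1][1] = -4 + 1 = -3) = -3 (attained at k = 1)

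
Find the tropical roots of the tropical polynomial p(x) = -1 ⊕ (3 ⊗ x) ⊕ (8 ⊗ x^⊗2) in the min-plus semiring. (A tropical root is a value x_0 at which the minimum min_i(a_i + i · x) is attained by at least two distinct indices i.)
Roots: {-5, -4}

Each tropical root is a break point of the lower envelope of the lines y = a_i + i · x (there are 3 lines, with slopes 0, 1, ..., 2). Only the lines that attain the minimum somewhere contribute to roots; other lines are dominated. Here the surviving (envelope) indices are i = 2, i = 1, i = 0.
Intersections between consecutive envelope lines give the roots: for adjacent envelope indices i < j the intersection is x = (a_i − a_j) / (j − i). Reading off the sorted break points: {-5, -4}.
Verification: at each break x_0, at least two indices attain the minimum of min_i(a_i + i · x_0).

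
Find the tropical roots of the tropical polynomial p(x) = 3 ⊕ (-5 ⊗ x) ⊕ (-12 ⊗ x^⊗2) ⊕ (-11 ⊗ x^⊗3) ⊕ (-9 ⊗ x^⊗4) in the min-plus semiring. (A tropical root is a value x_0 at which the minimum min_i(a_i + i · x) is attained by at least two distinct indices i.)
Roots: {-2, -1, 7, 8}

Each tropical root is a break point of the lower envelope of the lines y = a_i + i · x (there are 5 lines, with slopes 0, 1, ..., 4). Only the lines that attain the minimum somewhere contribute to roots; other lines are dominated. Here the surviving (envelope) indices are i = 4, i = 3, i = 2, i = 1, i = 0.
Intersections between consecutive envelope lines give the roots: for adjacent envelope indices i < j the intersection is x = (a_i − a_j) / (j − i). Reading off the sorted break points: {-2, -1, 7, 8}.
Verification: at each break x_0, at least two indices attain the minimum of min_i(a_i + i · x_0).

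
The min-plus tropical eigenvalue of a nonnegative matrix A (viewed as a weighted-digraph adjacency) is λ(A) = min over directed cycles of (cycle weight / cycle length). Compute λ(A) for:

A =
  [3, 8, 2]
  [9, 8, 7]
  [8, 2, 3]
λ(A) = 3

Enumerate directed cycles and compute their means (weight / length). Sample:
  cycle 0 → 0: weight = 3, length = 1, mean = 3/1 ≈ 3.000
  cycle 1 → 1: weight = 8, length = 1, mean = 8/1 ≈ 8.000
  cycle 2 → 2: weight = 3, length = 1, mean = 3/1 ≈ 3.000
  cycle 0 → 1 → 0: weight = 17, length = 2, mean = 17/2 ≈ 8.500
  cycle 0 → 2 → 0: weight = 10, length = 2, mean = 10/2 ≈ 5.000
  cycle 1 → 0 → 1: weight = 17, length = 2, mean = 17/2 ≈ 8.500
Minimum mean = 3.000, attained e.g. along the cycle 0 → 0 with weight 3 and length 1. So λ(A) = 3/1 = 3.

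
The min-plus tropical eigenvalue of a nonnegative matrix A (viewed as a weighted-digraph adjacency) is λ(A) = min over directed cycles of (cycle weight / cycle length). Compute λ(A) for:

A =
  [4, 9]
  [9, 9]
λ(A) = 4

Enumerate directed cycles and compute their means (weight / length). Sample:
  cycle 0 → 0: weight = 4, length = 1, mean = 4/1 ≈ 4.000
  cycle 1 → 1: weight = 9, length = 1, mean = 9/1 ≈ 9.000
  cycle 0 → 1 → 0: weight = 18, length = 2, mean = 18/2 ≈ 9.000
  cycle 1 → 0 → 1: weight = 18, length = 2, mean = 18/2 ≈ 9.000
Minimum mean = 4.000, attained e.g. along the cycle 0 → 0 with weight 4 and length 1. So λ(A) = 4/1 = 4.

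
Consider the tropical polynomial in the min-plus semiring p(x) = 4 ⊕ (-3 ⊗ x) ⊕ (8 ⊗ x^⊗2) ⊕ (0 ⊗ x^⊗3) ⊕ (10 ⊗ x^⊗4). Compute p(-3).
p(-3) = -9

A tropical monomial a ⊗ x^⊗i evaluates to a + i · x. Evaluating each term at x = -3:
  Term 0 contributes 4 + 0 · -3 = 4
  Term 1 contributes -3 + 1 · -3 = -6
  Term 2 contributes 8 + 2 · -3 = 2
  Term 3 contributes 0 + 3 · -3 = -9
  Term 4 contributes 10 + 4 · -3 = -2
p(-3) = ⊕ of these = min[4, -6, 2, -9, -2] = -9.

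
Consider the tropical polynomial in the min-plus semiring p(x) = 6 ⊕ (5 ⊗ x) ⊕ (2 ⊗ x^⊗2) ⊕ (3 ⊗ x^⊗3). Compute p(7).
p(7) = 6

A tropical monomial a ⊗ x^⊗i evaluates to a + i · x. Evaluating each term at x = 7:
  Term 0 contributes 6 + 0 · 7 = 6
  Term 1 contributes 5 + 1 · 7 = 12
  Term 2 contributes 2 + 2 · 7 = 16
  Term 3 contributes 3 + 3 · 7 = 24
p(7) = ⊕ of these = min[6, 12, 16, 24] = 6.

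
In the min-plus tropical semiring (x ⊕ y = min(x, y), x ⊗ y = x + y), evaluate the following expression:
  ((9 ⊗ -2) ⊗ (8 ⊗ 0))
((9 ⊗ -2) ⊗ (8 ⊗ 0)) = 15

Expand innermost to outermost. Recall ⊕ takes the minimum of its arguments and ⊗ takes their sum. Working out the expression ((9 ⊗ -2) ⊗ (8 ⊗ 0)) gives 15.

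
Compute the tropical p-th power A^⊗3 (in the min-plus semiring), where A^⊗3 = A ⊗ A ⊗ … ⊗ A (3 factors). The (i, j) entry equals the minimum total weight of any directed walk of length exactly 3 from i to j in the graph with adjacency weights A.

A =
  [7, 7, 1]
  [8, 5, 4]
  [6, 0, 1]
A^⊗3 =
  [8, 2, 3]
  [11, 5, 6]
  [8, 2, 3]

Each entry (A^⊗3)_ij equals the minimum over all length-3 walks i = v_0 → v_1 → … → v_3 = j of Σ_t A[v_t][v_{t+1}]. For example, for (i, j) = (0, 2) we minimise over 9 possible intermediate vertex sequences; the minimum is 3, attained along the walk 0 → 2 → 2 → 2.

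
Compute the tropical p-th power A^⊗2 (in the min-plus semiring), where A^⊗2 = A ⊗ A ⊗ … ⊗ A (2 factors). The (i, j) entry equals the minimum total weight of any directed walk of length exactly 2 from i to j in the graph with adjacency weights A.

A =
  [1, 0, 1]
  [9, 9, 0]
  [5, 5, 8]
A^⊗2 =
  [2, 1, 0]
  [5, 5, 8]
  [6, 5, 5]

Each entry (A^⊗2)_ij equals the minimum over all length-2 walks i = v_0 → v_1 → … → v_2 = j of Σ_t A[v_t][v_{t+1}]. For example, for (i, j) = (0, 2) we minimise over 3 possible intermediate vertex sequences; the minimum is 0, attained along the walk 0 → 1 → 2.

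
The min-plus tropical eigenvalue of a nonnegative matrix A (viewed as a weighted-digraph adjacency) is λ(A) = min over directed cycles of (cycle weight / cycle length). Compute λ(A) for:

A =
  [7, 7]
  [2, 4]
λ(A) = 4

Enumerate directed cycles and compute their means (weight / length). Sample:
  cycle 0 → 0: weight = 7, length = 1, mean = 7/1 ≈ 7.000
  cycle 1 → 1: weight = 4, length = 1, mean = 4/1 ≈ 4.000
  cycle 0 → 1 → 0: weight = 9, length = 2, mean = 9/2 ≈ 4.500
  cycle 1 → 0 → 1: weight = 9, length = 2, mean = 9/2 ≈ 4.500
Minimum mean = 4.000, attained e.g. along the cycle 1 → 1 with weight 4 and length 1. So λ(A) = 4/1 = 4.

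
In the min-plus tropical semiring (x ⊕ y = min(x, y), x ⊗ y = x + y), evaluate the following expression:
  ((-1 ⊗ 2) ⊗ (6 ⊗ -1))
((-1 ⊗ 2) ⊗ (6 ⊗ -1)) = 6

Expand innermost to outermost. Recall ⊕ takes the minimum of its arguments and ⊗ takes their sum. Working out the expression ((-1 ⊗ 2) ⊗ (6 ⊗ -1)) gives 6.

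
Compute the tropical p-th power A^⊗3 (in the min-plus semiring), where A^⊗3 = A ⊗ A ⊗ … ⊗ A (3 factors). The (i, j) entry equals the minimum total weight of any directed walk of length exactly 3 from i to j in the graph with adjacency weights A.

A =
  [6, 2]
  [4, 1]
A^⊗3 =
  [7, 4]
  [6, 3]

Each entry (A^⊗3)_ij equals the minimum over all length-3 walks i = v_0 → v_1 → … → v_3 = j of Σ_t A[v_t][v_{t+1}]. For example, for (i, j) = (0, 1) we minimise over 4 possible intermediate vertex sequences; the minimum is 4, attained along the walk 0 → 1 → 1 → 1.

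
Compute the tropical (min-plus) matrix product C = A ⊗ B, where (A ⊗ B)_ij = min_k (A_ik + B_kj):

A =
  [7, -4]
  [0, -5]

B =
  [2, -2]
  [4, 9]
A ⊗ B =
  [0, 5]
  [-1, -2]

Apply the min-plus product entry-by-entry:
  C[0][0] = min over k of (A[0][0] + B[0][0] = 7 + 2 = 9, A[0][1] + B[1][0] = -4 + 4 = 0) = 0 (attained at k = 1)
  C[0][1] = min over k of (A[0][0] + B[0][1] = 7 + -2 = 5, A[0][1] + B[1][1] = -4 + 9 = 5) = 5 (attained at k = 0)
  C[1][0] = min over k of (A[1][0] + B[0][0] = 0 + 2 = 2, A[1][1] + B[1][0] = -5 + 4 = -1) = -1 (attained at k = 1)
  C[1][1] = min over k of (A[1][0] + B[0][1] = 0 + -2 = -2, A[1][1] + B[1][1] = -5 + 9 = 4) = -2 (attained at k = 0)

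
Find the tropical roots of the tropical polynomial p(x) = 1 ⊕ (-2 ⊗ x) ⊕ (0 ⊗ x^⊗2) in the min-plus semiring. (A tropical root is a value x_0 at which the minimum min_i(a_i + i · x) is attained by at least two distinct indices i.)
Roots: {-2, 3}

Each tropical root is a break point of the lower envelope of the lines y = a_i + i · x (there are 3 lines, with slopes 0, 1, ..., 2). Only the lines that attain the minimum somewhere contribute to roots; other lines are dominated. Here the surviving (envelope) indices are i = 2, i = 1, i = 0.
Intersections between consecutive envelope lines give the roots: for adjacent envelope indices i < j the intersection is x = (a_i − a_j) / (j − i). Reading off the sorted break points: {-2, 3}.
Verification: at each break x_0, at least two indices attain the minimum of min_i(a_i + i · x_0).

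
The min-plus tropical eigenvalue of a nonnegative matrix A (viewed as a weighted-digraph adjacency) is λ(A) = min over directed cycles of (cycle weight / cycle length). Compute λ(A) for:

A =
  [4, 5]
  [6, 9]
λ(A) = 4

Enumerate directed cycles and compute their means (weight / length). Sample:
  cycle 0 → 0: weight = 4, length = 1, mean = 4/1 ≈ 4.000
  cycle 1 → 1: weight = 9, length = 1, mean = 9/1 ≈ 9.000
  cycle 0 → 1 → 0: weight = 11, length = 2, mean = 11/2 ≈ 5.500
  cycle 1 → 0 → 1: weight = 11, length = 2, mean = 11/2 ≈ 5.500
Minimum mean = 4.000, attained e.g. along the cycle 0 → 0 with weight 4 and length 1. So λ(A) = 4/1 = 4.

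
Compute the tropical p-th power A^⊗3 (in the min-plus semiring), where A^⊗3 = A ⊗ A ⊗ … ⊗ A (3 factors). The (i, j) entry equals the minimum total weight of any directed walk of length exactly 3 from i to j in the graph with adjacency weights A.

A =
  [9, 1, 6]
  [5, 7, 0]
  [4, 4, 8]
A^⊗3 =
  [5, 5, 8]
  [9, 5, 4]
  [8, 8, 5]

Each entry (A^⊗3)_ij equals the minimum over all length-3 walks i = v_0 → v_1 → … → v_3 = j of Σ_t A[v_t][v_{t+1}]. For example, for (i, j) = (0, 2) we minimise over 9 possible intermediate vertex sequences; the minimum is 8, attained along the walk 0 → 1 → 1 → 2.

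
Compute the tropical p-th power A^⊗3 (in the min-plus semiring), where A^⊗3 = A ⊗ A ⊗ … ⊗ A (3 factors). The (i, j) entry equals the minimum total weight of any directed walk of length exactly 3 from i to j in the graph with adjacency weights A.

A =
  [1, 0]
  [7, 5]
A^⊗3 =
  [3, 2]
  [9, 8]

Each entry (A^⊗3)_ij equals the minimum over all length-3 walks i = v_0 → v_1 → … → v_3 = j of Σ_t A[v_t][v_{t+1}]. For example, for (i, j) = (0, 1) we minimise over 4 possible intermediate vertex sequences; the minimum is 2, attained along the walk 0 → 0 → 0 → 1.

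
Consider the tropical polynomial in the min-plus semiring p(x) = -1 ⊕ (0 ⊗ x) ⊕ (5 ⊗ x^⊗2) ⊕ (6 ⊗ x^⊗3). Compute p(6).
p(6) = -1

A tropical monomial a ⊗ x^⊗i evaluates to a + i · x. Evaluating each term at x = 6:
  Term 0 contributes -1 + 0 · 6 = -1
  Term 1 contributes 0 + 1 · 6 = 6
  Term 2 contributes 5 + 2 · 6 = 17
  Term 3 contributes 6 + 3 · 6 = 24
p(6) = ⊕ of these = min[-1, 6, 17, 24] = -1.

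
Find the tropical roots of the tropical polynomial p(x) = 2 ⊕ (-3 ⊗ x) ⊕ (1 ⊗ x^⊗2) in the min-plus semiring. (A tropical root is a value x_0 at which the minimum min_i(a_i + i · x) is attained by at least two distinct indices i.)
Roots: {-4, 5}

Each tropical root is a break point of the lower envelope of the lines y = a_i + i · x (there are 3 lines, with slopes 0, 1, ..., 2). Only the lines that attain the minimum somewhere contribute to roots; other lines are dominated. Here the surviving (envelope) indices are i = 2, i = 1, i = 0.
Intersections between consecutive envelope lines give the roots: for adjacent envelope indices i < j the intersection is x = (a_i − a_j) / (j − i). Reading off the sorted break points: {-4, 5}.
Verification: at each break x_0, at least two indices attain the minimum of min_i(a_i + i · x_0).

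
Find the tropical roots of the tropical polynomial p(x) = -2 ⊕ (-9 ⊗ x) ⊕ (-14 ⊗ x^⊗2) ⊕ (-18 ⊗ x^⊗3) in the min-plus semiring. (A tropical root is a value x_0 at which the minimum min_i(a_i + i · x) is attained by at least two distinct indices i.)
Roots: {4, 5, 7}

Each tropical root is a break point of the lower envelope of the lines y = a_i + i · x (there are 4 lines, with slopes 0, 1, ..., 3). Only the lines that attain the minimum somewhere contribute to roots; other lines are dominated. Here the surviving (envelope) indices are i = 3, i = 2, i = 1, i = 0.
Intersections between consecutive envelope lines give the roots: for adjacent envelope indices i < j the intersection is x = (a_i − a_j) / (j − i). Reading off the sorted break points: {4, 5, 7}.
Verification: at each break x_0, at least two indices attain the minimum of min_i(a_i + i · x_0).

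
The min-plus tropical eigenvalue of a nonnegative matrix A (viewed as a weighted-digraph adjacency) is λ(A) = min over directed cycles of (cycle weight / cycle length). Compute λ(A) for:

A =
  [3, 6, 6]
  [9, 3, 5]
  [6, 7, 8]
λ(A) = 3

Enumerate directed cycles and compute their means (weight / length). Sample:
  cycle 0 → 0: weight = 3, length = 1, mean = 3/1 ≈ 3.000
  cycle 1 → 1: weight = 3, length = 1, mean = 3/1 ≈ 3.000
  cycle 2 → 2: weight = 8, length = 1, mean = 8/1 ≈ 8.000
  cycle 0 → 1 → 0: weight = 15, length = 2, mean = 15/2 ≈ 7.500
  cycle 0 → 2 → 0: weight = 12, length = 2, mean = 12/2 ≈ 6.000
  cycle 1 → 0 → 1: weight = 15, length = 2, mean = 15/2 ≈ 7.500
Minimum mean = 3.000, attained e.g. along the cycle 0 → 0 with weight 3 and length 1. So λ(A) = 3/1 = 3.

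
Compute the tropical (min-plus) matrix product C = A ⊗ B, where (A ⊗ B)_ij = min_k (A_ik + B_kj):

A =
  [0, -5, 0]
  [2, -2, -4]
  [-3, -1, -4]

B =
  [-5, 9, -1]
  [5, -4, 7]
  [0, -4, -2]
A ⊗ B =
  [-5, -9, -2]
  [-4, -8, -6]
  [-8, -8, -6]

Apply the min-plus product entry-by-entry:
  C[0][0] = min over k of (A[0][0] + B[0][0] = 0 + -5 = -5, A[0][1] + B[1][0] = -5 + 5 = 0, A[0][2] + B[2][0] = 0 + 0 = 0) = -5 (attained at k = 0)
  C[0][1] = min over k of (A[0][0] + B[0][1] = 0 + 9 = 9, A[0][1] + B[1][1] = -5 + -4 = -9, A[0][2] + B[2][1] = 0 + -4 = -4) = -9 (attained at k = 1)
  C[0][2] = min over k of (A[0][0] + B[0][2] = 0 + -1 = -1, A[0][1] + B[1][2] = -5 + 7 = 2, A[0][2] + B[2][2] = 0 + -2 = -2) = -2 (attained at k = 2)
  C[1][0] = min over k of (A[1][0] + B[0][0] = 2 + -5 = -3, A[1][1] + B[1][0] = -2 + 5 = 3, A[1][2] + B[2][0] = -4 + 0 = -4) = -4 (attained at k = 2)
  C[1][1] = min over k of (A[1][0] + B[0][1] = 2 + 9 = 11, A[1][1] + B[1][1] = -2 + -4 = -6, A[1][2] + B[2][1] = -4 + -4 = -8) = -8 (attained at k = 2)
  C[1][2] = min over k of (A[1][0] + B[0][2] = 2 + -1 = 1, A[1][1] + B[1][2] = -2 + 7 = 5, A[1][2] + B[2][2] = -4 + -2 = -6) = -6 (attained at k = 2)
  C[2][0] = min over k of (A[2][0] + B[0][0] = -3 + -5 = -8, A[2][1] + B[1][0] = -1 + 5 = 4, A[2][2] + B[2][0] = -4 + 0 = -4) = -8 (attained at k = 0)
  C[2][1] = min over k of (A[2][0] + B[0][1] = -3 + 9 = 6, A[2][1] + B[1][1] = -1 + -4 = -5, A[2][2] + B[2][1] = -4 + -4 = -8) = -8 (attained at k = 2)
  C[2][2] = min over k of (A[2][0] + B[0][2] = -3 + -1 = -4, A[2][1] + B[1][2] = -1 + 7 = 6, A[2][2] + B[2][2] = -4 + -2 = -6) = -6 (attained at k = 2)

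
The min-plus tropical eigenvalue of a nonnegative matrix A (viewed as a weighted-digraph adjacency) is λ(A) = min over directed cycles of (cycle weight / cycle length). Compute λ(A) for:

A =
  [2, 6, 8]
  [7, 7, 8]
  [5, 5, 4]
λ(A) = 2

Enumerate directed cycles and compute their means (weight / length). Sample:
  cycle 0 → 0: weight = 2, length = 1, mean = 2/1 ≈ 2.000
  cycle 1 → 1: weight = 7, length = 1, mean = 7/1 ≈ 7.000
  cycle 2 → 2: weight = 4, length = 1, mean = 4/1 ≈ 4.000
  cycle 0 → 1 → 0: weight = 13, length = 2, mean = 13/2 ≈ 6.500
  cycle 0 → 2 → 0: weight = 13, length = 2, mean = 13/2 ≈ 6.500
  cycle 1 → 0 → 1: weight = 13, length = 2, mean = 13/2 ≈ 6.500
Minimum mean = 2.000, attained e.g. along the cycle 0 → 0 with weight 2 and length 1. So λ(A) = 2/1 = 2.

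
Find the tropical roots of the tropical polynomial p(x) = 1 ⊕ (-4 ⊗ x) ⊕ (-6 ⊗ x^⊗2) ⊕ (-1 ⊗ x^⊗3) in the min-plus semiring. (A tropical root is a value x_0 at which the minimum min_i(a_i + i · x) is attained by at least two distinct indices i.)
Roots: {-5, 2, 5}

Each tropical root is a break point of the lower envelope of the lines y = a_i + i · x (there are 4 lines, with slopes 0, 1, ..., 3). Only the lines that attain the minimum somewhere contribute to roots; other lines are dominated. Here the surviving (envelope) indices are i = 3, i = 2, i = 1, i = 0.
Intersections between consecutive envelope lines give the roots: for adjacent envelope indices i < j the intersection is x = (a_i − a_j) / (j − i). Reading off the sorted break points: {-5, 2, 5}.
Verification: at each break x_0, at least two indices attain the minimum of min_i(a_i + i · x_0).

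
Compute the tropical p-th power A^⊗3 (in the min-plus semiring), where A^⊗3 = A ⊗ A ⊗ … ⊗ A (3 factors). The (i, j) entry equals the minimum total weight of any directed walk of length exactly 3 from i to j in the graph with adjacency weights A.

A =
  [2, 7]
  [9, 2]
A^⊗3 =
  [6, 11]
  [13, 6]

Each entry (A^⊗3)_ij equals the minimum over all length-3 walks i = v_0 → v_1 → … → v_3 = j of Σ_t A[v_t][v_{t+1}]. For example, for (i, j) = (0, 1) we minimise over 4 possible intermediate vertex sequences; the minimum is 11, attained along the walk 0 → 0 → 0 → 1.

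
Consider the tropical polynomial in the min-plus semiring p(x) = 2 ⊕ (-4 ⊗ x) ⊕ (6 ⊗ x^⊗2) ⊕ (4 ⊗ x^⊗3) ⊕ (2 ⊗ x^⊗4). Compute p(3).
p(3) = -1

A tropical monomial a ⊗ x^⊗i evaluates to a + i · x. Evaluating each term at x = 3:
  Term 0 contributes 2 + 0 · 3 = 2
  Term 1 contributes -4 + 1 · 3 = -1
  Term 2 contributes 6 + 2 · 3 = 12
  Term 3 contributes 4 + 3 · 3 = 13
  Term 4 contributes 2 + 4 · 3 = 14
p(3) = ⊕ of these = min[2, -1, 12, 13, 14] = -1.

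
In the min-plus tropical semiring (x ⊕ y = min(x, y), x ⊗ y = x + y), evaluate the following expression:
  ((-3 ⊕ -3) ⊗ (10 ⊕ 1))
((-3 ⊕ -3) ⊗ (10 ⊕ 1)) = -2

Expand innermost to outermost. Recall ⊕ takes the minimum of its arguments and ⊗ takes their sum. Working out the expression ((-3 ⊕ -3) ⊗ (10 ⊕ 1)) gives -2.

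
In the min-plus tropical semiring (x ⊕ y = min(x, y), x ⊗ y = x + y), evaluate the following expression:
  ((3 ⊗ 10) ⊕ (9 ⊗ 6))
((3 ⊗ 10) ⊕ (9 ⊗ 6)) = 13

Expand innermost to outermost. Recall ⊕ takes the minimum of its arguments and ⊗ takes their sum. Working out the expression ((3 ⊗ 10) ⊕ (9 ⊗ 6)) gives 13.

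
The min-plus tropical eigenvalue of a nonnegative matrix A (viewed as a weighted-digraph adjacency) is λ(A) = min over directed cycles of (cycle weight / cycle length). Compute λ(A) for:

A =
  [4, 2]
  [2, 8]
λ(A) = 2

Enumerate directed cycles and compute their means (weight / length). Sample:
  cycle 0 → 0: weight = 4, length = 1, mean = 4/1 ≈ 4.000
  cycle 1 → 1: weight = 8, length = 1, mean = 8/1 ≈ 8.000
  cycle 0 → 1 → 0: weight = 4, length = 2, mean = 4/2 ≈ 2.000
  cycle 1 → 0 → 1: weight = 4, length = 2, mean = 4/2 ≈ 2.000
Minimum mean = 2.000, attained e.g. along the cycle 0 → 1 → 0 with weight 4 and length 2. So λ(A) = 4/2 = 2.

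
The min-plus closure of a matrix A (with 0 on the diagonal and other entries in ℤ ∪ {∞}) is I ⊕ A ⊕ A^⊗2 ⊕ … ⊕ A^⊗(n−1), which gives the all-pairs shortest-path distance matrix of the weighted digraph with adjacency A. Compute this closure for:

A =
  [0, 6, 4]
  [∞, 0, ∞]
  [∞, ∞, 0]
Closure =
  [0, 6, 4]
  [∞, 0, ∞]
  [∞, ∞, 0]

This is the Floyd-Warshall all-pairs shortest-path computation. For each intermediate vertex k = 0, 1, …, 2, update dist[i][j] ← min(dist[i][j], dist[i][k] + dist[k][j]). The final matrix gives, for each (i, j), the minimum total weight of any directed path from i to j (possibly empty when i = j).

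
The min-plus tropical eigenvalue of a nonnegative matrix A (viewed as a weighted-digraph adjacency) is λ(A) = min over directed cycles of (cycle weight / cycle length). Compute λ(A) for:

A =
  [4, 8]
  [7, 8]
λ(A) = 4

Enumerate directed cycles and compute their means (weight / length). Sample:
  cycle 0 → 0: weight = 4, length = 1, mean = 4/1 ≈ 4.000
  cycle 1 → 1: weight = 8, length = 1, mean = 8/1 ≈ 8.000
  cycle 0 → 1 → 0: weight = 15, length = 2, mean = 15/2 ≈ 7.500
  cycle 1 → 0 → 1: weight = 15, length = 2, mean = 15/2 ≈ 7.500
Minimum mean = 4.000, attained e.g. along the cycle 0 → 0 with weight 4 and length 1. So λ(A) = 4/1 = 4.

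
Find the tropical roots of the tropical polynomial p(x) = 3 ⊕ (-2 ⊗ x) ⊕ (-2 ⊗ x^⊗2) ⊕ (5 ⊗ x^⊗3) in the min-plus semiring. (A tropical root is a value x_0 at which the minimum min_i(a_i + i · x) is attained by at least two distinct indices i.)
Roots: {-7, 0, 5}

Each tropical root is a break point of the lower envelope of the lines y = a_i + i · x (there are 4 lines, with slopes 0, 1, ..., 3). Only the lines that attain the minimum somewhere contribute to roots; other lines are dominated. Here the surviving (envelope) indices are i = 3, i = 2, i = 1, i = 0.
Intersections between consecutive envelope lines give the roots: for adjacent envelope indices i < j the intersection is x = (a_i − a_j) / (j − i). Reading off the sorted break points: {-7, 0, 5}.
Verification: at each break x_0, at least two indices attain the minimum of min_i(a_i + i · x_0).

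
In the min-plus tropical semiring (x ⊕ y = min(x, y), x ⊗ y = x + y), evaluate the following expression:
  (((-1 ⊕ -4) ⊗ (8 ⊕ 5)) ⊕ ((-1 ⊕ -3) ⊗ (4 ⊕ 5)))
(((-1 ⊕ -4) ⊗ (8 ⊕ 5)) ⊕ ((-1 ⊕ -3) ⊗ (4 ⊕ 5))) = 1

Expand innermost to outermost. Recall ⊕ takes the minimum of its arguments and ⊗ takes their sum. Working out the expression (((-1 ⊕ -4) ⊗ (8 ⊕ 5)) ⊕ ((-1 ⊕ -3) ⊗ (4 ⊕ 5))) gives 1.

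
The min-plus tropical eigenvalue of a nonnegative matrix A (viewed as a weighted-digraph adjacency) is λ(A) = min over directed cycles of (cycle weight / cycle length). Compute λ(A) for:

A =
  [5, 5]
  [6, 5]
λ(A) = 5

Enumerate directed cycles and compute their means (weight / length). Sample:
  cycle 0 → 0: weight = 5, length = 1, mean = 5/1 ≈ 5.000
  cycle 1 → 1: weight = 5, length = 1, mean = 5/1 ≈ 5.000
  cycle 0 → 1 → 0: weight = 11, length = 2, mean = 11/2 ≈ 5.500
  cycle 1 → 0 → 1: weight = 11, length = 2, mean = 11/2 ≈ 5.500
Minimum mean = 5.000, attained e.g. along the cycle 0 → 0 with weight 5 and length 1. So λ(A) = 5/1 = 5.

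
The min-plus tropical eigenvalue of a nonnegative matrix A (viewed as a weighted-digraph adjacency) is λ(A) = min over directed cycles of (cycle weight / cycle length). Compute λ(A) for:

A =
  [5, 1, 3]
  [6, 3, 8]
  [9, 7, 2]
λ(A) = 2

Enumerate directed cycles and compute their means (weight / length). Sample:
  cycle 0 → 0: weight = 5, length = 1, mean = 5/1 ≈ 5.000
  cycle 1 → 1: weight = 3, length = 1, mean = 3/1 ≈ 3.000
  cycle 2 → 2: weight = 2, length = 1, mean = 2/1 ≈ 2.000
  cycle 0 → 1 → 0: weight = 7, length = 2, mean = 7/2 ≈ 3.500
  cycle 0 → 2 → 0: weight = 12, length = 2, mean = 12/2 ≈ 6.000
  cycle 1 → 0 → 1: weight = 7, length = 2, mean = 7/2 ≈ 3.500
Minimum mean = 2.000, attained e.g. along the cycle 2 → 2 with weight 2 and length 1. So λ(A) = 2/1 = 2.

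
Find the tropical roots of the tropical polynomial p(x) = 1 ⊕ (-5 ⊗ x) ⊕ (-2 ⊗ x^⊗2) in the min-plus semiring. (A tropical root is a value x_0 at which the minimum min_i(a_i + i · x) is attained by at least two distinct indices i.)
Roots: {-3, 6}

Each tropical root is a break point of the lower envelope of the lines y = a_i + i · x (there are 3 lines, with slopes 0, 1, ..., 2). Only the lines that attain the minimum somewhere contribute to roots; other lines are dominated. Here the surviving (envelope) indices are i = 2, i = 1, i = 0.
Intersections between consecutive envelope lines give the roots: for adjacent envelope indices i < j the intersection is x = (a_i − a_j) / (j − i). Reading off the sorted break points: {-3, 6}.
Verification: at each break x_0, at least two indices attain the minimum of min_i(a_i + i · x_0).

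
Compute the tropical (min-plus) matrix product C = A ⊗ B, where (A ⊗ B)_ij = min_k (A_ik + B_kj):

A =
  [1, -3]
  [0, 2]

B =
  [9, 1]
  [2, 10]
A ⊗ B =
  [-1, 2]
  [4, 1]

Apply the min-plus product entry-by-entry:
  C[0][0] = min over k of (A[0][0] + B[0][0] = 1 + 9 = 10, A[0][1] + B[1][0] = -3 + 2 = -1) = -1 (attained at k = 1)
  C[0][1] = min over k of (A[0][0] + B[0][1] = 1 + 1 = 2, A[0][1] + B[1][1] = -3 + 10 = 7) = 2 (attained at k = 0)
  C[1][0] = min over k of (A[1][0] + B[0][0] = 0 + 9 = 9, A[1][1] + B[1][0] = 2 + 2 = 4) = 4 (attained at k = 1)
  C[1][1] = min over k of (A[1][0] + B[0][1] = 0 + 1 = 1, A[1][1] + B[1][1] = 2 + 10 = 12) = 1 (attained at k = 0)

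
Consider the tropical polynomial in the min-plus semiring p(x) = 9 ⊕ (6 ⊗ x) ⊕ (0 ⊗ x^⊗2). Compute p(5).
p(5) = 9

A tropical monomial a ⊗ x^⊗i evaluates to a + i · x. Evaluating each term at x = 5:
  Term 0 contributes 9 + 0 · 5 = 9
  Term 1 contributes 6 + 1 · 5 = 11
  Term 2 contributes 0 + 2 · 5 = 10
p(5) = ⊕ of these = min[9, 11, 10] = 9.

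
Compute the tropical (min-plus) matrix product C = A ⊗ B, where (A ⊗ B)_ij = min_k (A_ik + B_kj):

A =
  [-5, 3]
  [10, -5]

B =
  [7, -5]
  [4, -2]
A ⊗ B =
  [2, -10]
  [-1, -7]

Apply the min-plus product entry-by-entry:
  C[0][0] = min over k of (A[0][0] + B[0][0] = -5 + 7 = 2, A[0][1] + B[1][0] = 3 + 4 = 7) = 2 (attained at k = 0)
  C[0][1] = min over k of (A[0][0] + B[0][1] = -5 + -5 = -10, A[0][1] + B[1][1] = 3 + -2 = 1) = -10 (attained at k = 0)
  C[1][0] = min over k of (A[1][0] + B[0][0] = 10 + 7 = 17, A[1][1] + B[1][0] = -5 + 4 = -1) = -1 (attained at k = 1)
  C[1][1] = min over k of (A[1][0] + B[0][1] = 10 + -5 = 5, A[1][1] + B[1][1] = -5 + -2 = -7) = -7 (attained at k = 1)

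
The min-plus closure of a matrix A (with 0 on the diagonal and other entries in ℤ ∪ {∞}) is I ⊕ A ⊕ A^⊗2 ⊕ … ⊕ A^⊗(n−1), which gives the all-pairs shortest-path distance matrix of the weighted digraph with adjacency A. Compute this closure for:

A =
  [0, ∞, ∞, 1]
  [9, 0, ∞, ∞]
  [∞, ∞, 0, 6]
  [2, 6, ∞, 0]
Closure =
  [0, 7, ∞, 1]
  [9, 0, ∞, 10]
  [8, 12, 0, 6]
  [2, 6, ∞, 0]

This is the Floyd-Warshall all-pairs shortest-path computation. For each intermediate vertex k = 0, 1, …, 3, update dist[i][j] ← min(dist[i][j], dist[i][k] + dist[k][j]). The final matrix gives, for each (i, j), the minimum total weight of any directed path from i to j (possibly empty when i = j).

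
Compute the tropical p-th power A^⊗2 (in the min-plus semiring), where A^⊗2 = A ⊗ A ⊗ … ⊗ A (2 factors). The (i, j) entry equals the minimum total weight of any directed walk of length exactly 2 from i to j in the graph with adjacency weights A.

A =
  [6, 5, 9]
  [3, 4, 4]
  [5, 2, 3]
A^⊗2 =
  [8, 9, 9]
  [7, 6, 7]
  [5, 5, 6]

Each entry (A^⊗2)_ij equals the minimum over all length-2 walks i = v_0 → v_1 → … → v_2 = j of Σ_t A[v_t][v_{t+1}]. For example, for (i, j) = (0, 2) we minimise over 3 possible intermediate vertex sequences; the minimum is 9, attained along the walk 0 → 1 → 2.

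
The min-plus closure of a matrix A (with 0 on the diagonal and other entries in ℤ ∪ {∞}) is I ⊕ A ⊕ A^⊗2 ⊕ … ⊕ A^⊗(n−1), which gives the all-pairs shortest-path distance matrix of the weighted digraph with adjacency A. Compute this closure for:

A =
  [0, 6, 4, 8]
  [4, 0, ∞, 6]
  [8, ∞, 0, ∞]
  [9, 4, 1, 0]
Closure =
  [0, 6, 4, 8]
  [4, 0, 7, 6]
  [8, 14, 0, 16]
  [8, 4, 1, 0]

This is the Floyd-Warshall all-pairs shortest-path computation. For each intermediate vertex k = 0, 1, …, 3, update dist[i][j] ← min(dist[i][j], dist[i][k] + dist[k][j]). The final matrix gives, for each (i, j), the minimum total weight of any directed path from i to j (possibly empty when i = j).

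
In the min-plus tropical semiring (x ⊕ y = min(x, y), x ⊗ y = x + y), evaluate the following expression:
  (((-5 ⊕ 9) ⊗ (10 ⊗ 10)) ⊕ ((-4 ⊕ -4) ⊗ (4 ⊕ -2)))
(((-5 ⊕ 9) ⊗ (10 ⊗ 10)) ⊕ ((-4 ⊕ -4) ⊗ (4 ⊕ -2))) = -6

Expand innermost to outermost. Recall ⊕ takes the minimum of its arguments and ⊗ takes their sum. Working out the expression (((-5 ⊕ 9) ⊗ (10 ⊗ 10)) ⊕ ((-4 ⊕ -4) ⊗ (4 ⊕ -2))) gives -6.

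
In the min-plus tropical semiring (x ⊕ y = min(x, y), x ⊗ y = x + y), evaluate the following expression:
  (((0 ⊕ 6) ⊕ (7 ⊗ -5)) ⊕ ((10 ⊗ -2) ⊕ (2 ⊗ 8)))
(((0 ⊕ 6) ⊕ (7 ⊗ -5)) ⊕ ((10 ⊗ -2) ⊕ (2 ⊗ 8))) = 0

Expand innermost to outermost. Recall ⊕ takes the minimum of its arguments and ⊗ takes their sum. Working out the expression (((0 ⊕ 6) ⊕ (7 ⊗ -5)) ⊕ ((10 ⊗ -2) ⊕ (2 ⊗ 8))) gives 0.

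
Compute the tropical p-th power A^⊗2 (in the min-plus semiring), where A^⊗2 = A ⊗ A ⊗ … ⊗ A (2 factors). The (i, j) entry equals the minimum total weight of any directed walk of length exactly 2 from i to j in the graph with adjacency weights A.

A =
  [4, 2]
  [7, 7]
A^⊗2 =
  [8, 6]
  [11, 9]

Each entry (A^⊗2)_ij equals the minimum over all length-2 walks i = v_0 → v_1 → … → v_2 = j of Σ_t A[v_t][v_{t+1}]. For example, for (i, j) = (0, 1) we minimise over 2 possible intermediate vertex sequences; the minimum is 6, attained along the walk 0 → 0 → 1.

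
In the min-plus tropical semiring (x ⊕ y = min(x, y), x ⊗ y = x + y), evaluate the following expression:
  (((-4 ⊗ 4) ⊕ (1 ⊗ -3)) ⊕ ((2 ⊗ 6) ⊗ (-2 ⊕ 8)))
(((-4 ⊗ 4) ⊕ (1 ⊗ -3)) ⊕ ((2 ⊗ 6) ⊗ (-2 ⊕ 8))) = -2

Expand innermost to outermost. Recall ⊕ takes the minimum of its arguments and ⊗ takes their sum. Working out the expression (((-4 ⊗ 4) ⊕ (1 ⊗ -3)) ⊕ ((2 ⊗ 6) ⊗ (-2 ⊕ 8))) gives -2.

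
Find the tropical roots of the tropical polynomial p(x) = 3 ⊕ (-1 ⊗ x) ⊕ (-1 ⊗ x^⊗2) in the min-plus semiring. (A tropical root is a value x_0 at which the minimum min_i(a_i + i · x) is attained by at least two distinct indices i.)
Roots: {0, 4}

Each tropical root is a break point of the lower envelope of the lines y = a_i + i · x (there are 3 lines, with slopes 0, 1, ..., 2). Only the lines that attain the minimum somewhere contribute to roots; other lines are dominated. Here the surviving (envelope) indices are i = 2, i = 1, i = 0.
Intersections between consecutive envelope lines give the roots: for adjacent envelope indices i < j the intersection is x = (a_i − a_j) / (j − i). Reading off the sorted break points: {0, 4}.
Verification: at each break x_0, at least two indices attain the minimum of min_i(a_i + i · x_0).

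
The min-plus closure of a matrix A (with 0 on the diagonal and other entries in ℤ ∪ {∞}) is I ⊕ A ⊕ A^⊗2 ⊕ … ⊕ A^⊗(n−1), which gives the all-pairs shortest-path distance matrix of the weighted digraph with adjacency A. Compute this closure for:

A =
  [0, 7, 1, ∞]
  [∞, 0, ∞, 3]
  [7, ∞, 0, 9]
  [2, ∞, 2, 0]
Closure =
  [0, 7, 1, 10]
  [5, 0, 5, 3]
  [7, 14, 0, 9]
  [2, 9, 2, 0]

This is the Floyd-Warshall all-pairs shortest-path computation. For each intermediate vertex k = 0, 1, …, 3, update dist[i][j] ← min(dist[i][j], dist[i][k] + dist[k][j]). The final matrix gives, for each (i, j), the minimum total weight of any directed path from i to j (possibly empty when i = j).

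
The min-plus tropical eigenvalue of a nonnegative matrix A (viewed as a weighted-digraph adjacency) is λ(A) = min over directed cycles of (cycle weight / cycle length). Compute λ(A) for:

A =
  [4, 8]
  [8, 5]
λ(A) = 4

Enumerate directed cycles and compute their means (weight / length). Sample:
  cycle 0 → 0: weight = 4, length = 1, mean = 4/1 ≈ 4.000
  cycle 1 → 1: weight = 5, length = 1, mean = 5/1 ≈ 5.000
  cycle 0 → 1 → 0: weight = 16, length = 2, mean = 16/2 ≈ 8.000
  cycle 1 → 0 → 1: weight = 16, length = 2, mean = 16/2 ≈ 8.000
Minimum mean = 4.000, attained e.g. along the cycle 0 → 0 with weight 4 and length 1. So λ(A) = 4/1 = 4.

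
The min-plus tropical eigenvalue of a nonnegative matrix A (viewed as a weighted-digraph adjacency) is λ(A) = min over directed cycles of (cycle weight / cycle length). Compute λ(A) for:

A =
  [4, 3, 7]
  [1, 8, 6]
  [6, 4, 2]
λ(A) = 2

Enumerate directed cycles and compute their means (weight / length). Sample:
  cycle 0 → 0: weight = 4, length = 1, mean = 4/1 ≈ 4.000
  cycle 1 → 1: weight = 8, length = 1, mean = 8/1 ≈ 8.000
  cycle 2 → 2: weight = 2, length = 1, mean = 2/1 ≈ 2.000
  cycle 0 → 1 → 0: weight = 4, length = 2, mean = 4/2 ≈ 2.000
  cycle 0 → 2 → 0: weight = 13, length = 2, mean = 13/2 ≈ 6.500
  cycle 1 → 0 → 1: weight = 4, length = 2, mean = 4/2 ≈ 2.000
Minimum mean = 2.000, attained e.g. along the cycle 2 → 2 with weight 2 and length 1. So λ(A) = 2/1 = 2.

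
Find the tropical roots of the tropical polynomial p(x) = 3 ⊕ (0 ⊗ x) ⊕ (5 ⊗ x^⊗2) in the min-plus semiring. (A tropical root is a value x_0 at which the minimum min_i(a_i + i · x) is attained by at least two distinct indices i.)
Roots: {-5, 3}

Each tropical root is a break point of the lower envelope of the lines y = a_i + i · x (there are 3 lines, with slopes 0, 1, ..., 2). Only the lines that attain the minimum somewhere contribute to roots; other lines are dominated. Here the surviving (envelope) indices are i = 2, i = 1, i = 0.
Intersections between consecutive envelope lines give the roots: for adjacent envelope indices i < j the intersection is x = (a_i − a_j) / (j − i). Reading off the sorted break points: {-5, 3}.
Verification: at each break x_0, at least two indices attain the minimum of min_i(a_i + i · x_0).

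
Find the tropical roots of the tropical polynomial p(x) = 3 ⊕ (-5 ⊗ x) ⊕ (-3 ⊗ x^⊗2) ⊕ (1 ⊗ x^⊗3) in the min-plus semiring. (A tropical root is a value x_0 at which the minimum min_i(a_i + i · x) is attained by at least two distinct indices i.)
Roots: {-4, -2, 8}

Each tropical root is a break point of the lower envelope of the lines y = a_i + i · x (there are 4 lines, with slopes 0, 1, ..., 3). Only the lines that attain the minimum somewhere contribute to roots; other lines are dominated. Here the surviving (envelope) indices are i = 3, i = 2, i = 1, i = 0.
Intersections between consecutive envelope lines give the roots: for adjacent envelope indices i < j the intersection is x = (a_i − a_j) / (j − i). Reading off the sorted break points: {-4, -2, 8}.
Verification: at each break x_0, at least two indices attain the minimum of min_i(a_i + i · x_0).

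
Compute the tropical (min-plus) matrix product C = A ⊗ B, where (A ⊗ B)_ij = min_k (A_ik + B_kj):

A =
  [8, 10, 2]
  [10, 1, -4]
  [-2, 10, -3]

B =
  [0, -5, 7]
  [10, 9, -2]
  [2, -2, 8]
A ⊗ B =
  [4, 0, 8]
  [-2, -6, -1]
  [-2, -7, 5]

Apply the min-plus product entry-by-entry:
  C[0][0] = min over k of (A[0][0] + B[0][0] = 8 + 0 = 8, A[0][1] + B[1][0] = 10 + 10 = 20, A[0][2] + B[2][0] = 2 + 2 = 4) = 4 (attained at k = 2)
  C[0][1] = min over k of (A[0][0] + B[0][1] = 8 + -5 = 3, A[0][1] + B[1][1] = 10 + 9 = 19, A[0][2] + B[2][1] = 2 + -2 = 0) = 0 (attained at k = 2)
  C[0][2] = min over k of (A[0][0] + B[0][2] = 8 + 7 = 15, A[0][1] + B[1][2] = 10 + -2 = 8, A[0][2] + B[2][2] = 2 + 8 = 10) = 8 (attained at k = 1)
  C[1][0] = min over k of (A[1][0] + B[0][0] = 10 + 0 = 10, A[1][1] + B[1][0] = 1 + 10 = 11, A[1][2] + B[2][0] = -4 + 2 = -2) = -2 (attained at k = 2)
  C[1][1] = min over k of (A[1][0] + B[0][1] = 10 + -5 = 5, A[1][1] + B[1][1] = 1 + 9 = 10, A[1][2] + B[2][1] = -4 + -2 = -6) = -6 (attained at k = 2)
  C[1][2] = min over k of (A[1][0] + B[0][2] = 10 + 7 = 17, A[1][1] + B[1][2] = 1 + -2 = -1, A[1][2] + B[2][2] = -4 + 8 = 4) = -1 (attained at k = 1)
  C[2][0] = min over k of (A[2][0] + B[0][0] = -2 + 0 = -2, A[2][1] + B[1][0] = 10 + 10 = 20, A[2][2] + B[2][0] = -3 + 2 = -1) = -2 (attained at k = 0)
  C[2][1] = min over k of (A[2][0] + B[0][1] = -2 + -5 = -7, A[2][1] + B[1][1] = 10 + 9 = 19, A[2][2] + B[2][1] = -3 + -2 = -5) = -7 (attained at k = 0)
  C[2][2] = min over k of (A[2][0] + B[0][2] = -2 + 7 = 5, A[2][1] + B[1][2] = 10 + -2 = 8, A[2][2] + B[2][2] = -3 + 8 = 5) = 5 (attained at k = 0)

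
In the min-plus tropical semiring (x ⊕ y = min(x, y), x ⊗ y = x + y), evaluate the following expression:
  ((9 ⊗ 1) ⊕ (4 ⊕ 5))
((9 ⊗ 1) ⊕ (4 ⊕ 5)) = 4

Expand innermost to outermost. Recall ⊕ takes the minimum of its arguments and ⊗ takes their sum. Working out the expression ((9 ⊗ 1) ⊕ (4 ⊕ 5)) gives 4.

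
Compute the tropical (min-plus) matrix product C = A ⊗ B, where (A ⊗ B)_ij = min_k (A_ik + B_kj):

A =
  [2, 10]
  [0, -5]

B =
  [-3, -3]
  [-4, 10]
A ⊗ B =
  [-1, -1]
  [-9, -3]

Apply the min-plus product entry-by-entry:
  C[0][0] = min over k of (A[0][0] + B[0][0] = 2 + -3 = -1, A[0][1] + B[1][0] = 10 + -4 = 6) = -1 (attained at k = 0)
  C[0][1] = min over k of (A[0][0] + B[0][1] = 2 + -3 = -1, A[0][1] + B[1][1] = 10 + 10 = 20) = -1 (attained at k = 0)
  C[1][0] = min over k of (A[1][0] + B[0][0] = 0 + -3 = -3, A[1][1] + B[1][0] = -5 + -4 = -9) = -9 (attained at k = 1)
  C[1][1] = min over k of (A[1][0] + B[0][1] = 0 + -3 = -3, A[1][1] + B[1][1] = -5 + 10 = 5) = -3 (attained at k = 0)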